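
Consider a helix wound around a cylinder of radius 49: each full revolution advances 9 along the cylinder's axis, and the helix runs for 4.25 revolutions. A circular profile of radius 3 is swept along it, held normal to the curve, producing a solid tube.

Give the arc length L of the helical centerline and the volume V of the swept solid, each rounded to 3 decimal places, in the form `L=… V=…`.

L=1309.032 V=37012.016

2πR = 2π·49 = 307.876080
per-turn = √(307.876080² + 9²) = √(94787.6807 + 81) = √94868.6807 = 308.007598
L = 4.25 × 308.007598 = 1309.032293
V = π·3² × L = 28.274334 × 1309.032293 = 37012.016120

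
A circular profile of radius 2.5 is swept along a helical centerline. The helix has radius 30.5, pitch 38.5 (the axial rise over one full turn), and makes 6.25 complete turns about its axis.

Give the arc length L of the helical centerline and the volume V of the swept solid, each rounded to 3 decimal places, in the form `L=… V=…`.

2πR = 2π·30.5 = 191.637152
per-turn = √(191.637152² + 38.5²) = √(36724.7980 + 1482.25) = √38207.0480 = 195.466232
L = 6.25 × 195.466232 = 1221.663952
V = π·2.5² × L = 19.634954 × 1221.663952 = 23987.315604

L=1221.664 V=23987.316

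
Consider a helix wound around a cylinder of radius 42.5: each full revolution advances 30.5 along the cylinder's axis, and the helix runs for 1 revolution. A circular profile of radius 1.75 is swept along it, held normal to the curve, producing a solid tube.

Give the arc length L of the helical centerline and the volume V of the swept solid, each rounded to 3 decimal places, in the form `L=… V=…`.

L=268.772 V=2585.885

2πR = 2π·42.5 = 267.035376
per-turn = √(267.035376² + 30.5²) = √(71307.8918 + 930.25) = √72238.1418 = 268.771542
L = 1 × 268.771542 = 268.771542
V = π·1.75² × L = 9.621128 × 268.771542 = 2585.885275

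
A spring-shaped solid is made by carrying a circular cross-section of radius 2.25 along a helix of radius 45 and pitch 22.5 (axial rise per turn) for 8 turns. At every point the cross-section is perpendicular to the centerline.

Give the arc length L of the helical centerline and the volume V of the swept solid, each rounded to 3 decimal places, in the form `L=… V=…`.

L=2269.097 V=36088.435

2πR = 2π·45 = 282.743339
per-turn = √(282.743339² + 22.5²) = √(79943.7956 + 506.25) = √80450.0456 = 283.637173
L = 8 × 283.637173 = 2269.097380
V = π·2.25² × L = 15.904313 × 2269.097380 = 36088.434531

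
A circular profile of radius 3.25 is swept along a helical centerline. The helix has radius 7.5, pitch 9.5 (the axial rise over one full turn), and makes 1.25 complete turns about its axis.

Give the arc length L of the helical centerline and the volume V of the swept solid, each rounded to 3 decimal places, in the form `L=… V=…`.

2πR = 2π·7.5 = 47.123890
per-turn = √(47.123890² + 9.5²) = √(2220.6610 + 90.25) = √2310.9110 = 48.071936
L = 1.25 × 48.071936 = 60.089919
V = π·3.25² × L = 33.183072 × 60.089919 = 1993.968149

L=60.090 V=1993.968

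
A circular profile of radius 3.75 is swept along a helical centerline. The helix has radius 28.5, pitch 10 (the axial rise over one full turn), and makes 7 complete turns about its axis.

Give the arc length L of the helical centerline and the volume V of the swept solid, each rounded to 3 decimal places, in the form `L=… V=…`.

2πR = 2π·28.5 = 179.070781
per-turn = √(179.070781² + 10²) = √(32066.3447 + 100) = √32166.3447 = 179.349783
L = 7 × 179.349783 = 1255.448482
V = π·3.75² × L = 44.178647 × 1255.448482 = 55464.014913

L=1255.448 V=55464.015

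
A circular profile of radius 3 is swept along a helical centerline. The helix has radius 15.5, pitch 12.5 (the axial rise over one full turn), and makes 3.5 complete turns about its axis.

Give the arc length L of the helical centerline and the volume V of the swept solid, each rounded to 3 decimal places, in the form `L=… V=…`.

L=343.659 V=9716.729

2πR = 2π·15.5 = 97.389372
per-turn = √(97.389372² + 12.5²) = √(9484.6898 + 156.25) = √9640.9398 = 98.188288
L = 3.5 × 98.188288 = 343.659007
V = π·3² × L = 28.274334 × 343.659007 = 9716.729498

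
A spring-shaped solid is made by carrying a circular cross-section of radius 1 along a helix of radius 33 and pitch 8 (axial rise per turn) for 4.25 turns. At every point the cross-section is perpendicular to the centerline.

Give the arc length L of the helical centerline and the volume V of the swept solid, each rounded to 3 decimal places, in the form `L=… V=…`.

L=881.872 V=2770.484

2πR = 2π·33 = 207.345115
per-turn = √(207.345115² + 8²) = √(42991.9968 + 64) = √43055.9968 = 207.499390
L = 4.25 × 207.499390 = 881.872407
V = π·1² × L = 3.141593 × 881.872407 = 2770.483874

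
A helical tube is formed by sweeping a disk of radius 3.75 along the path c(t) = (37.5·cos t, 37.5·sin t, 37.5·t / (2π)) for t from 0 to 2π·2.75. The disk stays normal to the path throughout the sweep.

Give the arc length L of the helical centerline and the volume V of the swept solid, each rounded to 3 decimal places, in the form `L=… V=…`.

L=656.109 V=28985.990

2πR = 2π·37.5 = 235.619449
per-turn = √(235.619449² + 37.5²) = √(55516.5248 + 1406.25) = √56922.7748 = 238.584942
L = 2.75 × 238.584942 = 656.108592
V = π·3.75² × L = 44.178647 × 656.108592 = 28985.989663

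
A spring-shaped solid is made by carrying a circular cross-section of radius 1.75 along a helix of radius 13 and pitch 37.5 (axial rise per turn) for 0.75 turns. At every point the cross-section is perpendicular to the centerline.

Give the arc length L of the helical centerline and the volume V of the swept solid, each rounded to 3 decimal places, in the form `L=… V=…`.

2πR = 2π·13 = 81.681409
per-turn = √(81.681409² + 37.5²) = √(6671.8526 + 1406.25) = √8078.1026 = 89.878265
L = 0.75 × 89.878265 = 67.408699
V = π·1.75² × L = 9.621128 × 67.408699 = 648.547688

L=67.409 V=648.548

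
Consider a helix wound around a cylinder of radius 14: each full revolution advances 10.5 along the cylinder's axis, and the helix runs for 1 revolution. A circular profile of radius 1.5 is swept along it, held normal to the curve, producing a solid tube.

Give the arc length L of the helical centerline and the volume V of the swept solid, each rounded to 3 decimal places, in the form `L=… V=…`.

L=88.589 V=626.199

2πR = 2π·14 = 87.964594
per-turn = √(87.964594² + 10.5²) = √(7737.7699 + 110.25) = √7848.0199 = 88.589050
L = 1 × 88.589050 = 88.589050
V = π·1.5² × L = 7.068583 × 88.589050 = 626.199097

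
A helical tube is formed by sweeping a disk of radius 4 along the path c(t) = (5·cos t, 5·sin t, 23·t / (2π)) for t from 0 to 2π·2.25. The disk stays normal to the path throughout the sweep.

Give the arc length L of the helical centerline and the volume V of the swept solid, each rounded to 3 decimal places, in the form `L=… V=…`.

L=87.605 V=4403.483

2πR = 2π·5 = 31.415927
per-turn = √(31.415927² + 23²) = √(986.9604 + 529) = √1515.9604 = 38.935337
L = 2.25 × 38.935337 = 87.604507
V = π·4² × L = 50.265482 × 87.604507 = 4403.482833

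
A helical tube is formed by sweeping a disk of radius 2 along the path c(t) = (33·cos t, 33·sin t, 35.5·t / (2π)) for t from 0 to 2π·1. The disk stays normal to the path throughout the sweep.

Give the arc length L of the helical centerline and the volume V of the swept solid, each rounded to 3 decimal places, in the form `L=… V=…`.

L=210.362 V=2643.489

2πR = 2π·33 = 207.345115
per-turn = √(207.345115² + 35.5²) = √(42991.9968 + 1260.25) = √44252.2468 = 210.362180
L = 1 × 210.362180 = 210.362180
V = π·2² × L = 12.566371 × 210.362180 = 2643.489117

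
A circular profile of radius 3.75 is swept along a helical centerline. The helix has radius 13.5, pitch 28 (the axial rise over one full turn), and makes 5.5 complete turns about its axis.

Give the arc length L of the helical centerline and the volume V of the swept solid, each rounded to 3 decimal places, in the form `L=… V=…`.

2πR = 2π·13.5 = 84.823002
per-turn = √(84.823002² + 28²) = √(7194.9416 + 784) = √7978.9416 = 89.324922
L = 5.5 × 89.324922 = 491.287068
V = π·3.75² × L = 44.178647 × 491.287068 = 21704.397822

L=491.287 V=21704.398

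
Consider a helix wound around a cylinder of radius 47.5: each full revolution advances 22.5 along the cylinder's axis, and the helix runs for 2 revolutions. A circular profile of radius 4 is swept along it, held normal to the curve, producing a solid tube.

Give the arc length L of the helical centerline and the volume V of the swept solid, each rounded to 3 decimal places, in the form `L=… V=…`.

2πR = 2π·47.5 = 298.451302
per-turn = √(298.451302² + 22.5²) = √(89073.1797 + 506.25) = √89579.4297 = 299.298229
L = 2 × 299.298229 = 598.596457
V = π·4² × L = 50.265482 × 598.596457 = 30088.739731

L=598.596 V=30088.740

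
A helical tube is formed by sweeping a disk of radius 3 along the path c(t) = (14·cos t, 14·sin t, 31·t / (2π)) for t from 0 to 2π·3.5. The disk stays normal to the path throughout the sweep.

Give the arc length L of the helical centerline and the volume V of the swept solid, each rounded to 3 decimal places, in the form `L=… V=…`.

L=326.435 V=9229.737

2πR = 2π·14 = 87.964594
per-turn = √(87.964594² + 31²) = √(7737.7699 + 961) = √8698.7699 = 93.267196
L = 3.5 × 93.267196 = 326.435186
V = π·3² × L = 28.274334 × 326.435186 = 9229.737440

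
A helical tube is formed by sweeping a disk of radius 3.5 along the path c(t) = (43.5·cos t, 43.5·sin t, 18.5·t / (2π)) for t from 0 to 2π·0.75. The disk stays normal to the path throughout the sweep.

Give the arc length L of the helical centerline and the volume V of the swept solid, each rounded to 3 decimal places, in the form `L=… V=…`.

2πR = 2π·43.5 = 273.318561
per-turn = √(273.318561² + 18.5²) = √(74703.0357 + 342.25) = √75045.2857 = 273.943946
L = 0.75 × 273.943946 = 205.457960
V = π·3.5² × L = 38.484510 × 205.457960 = 7906.948907

L=205.458 V=7906.949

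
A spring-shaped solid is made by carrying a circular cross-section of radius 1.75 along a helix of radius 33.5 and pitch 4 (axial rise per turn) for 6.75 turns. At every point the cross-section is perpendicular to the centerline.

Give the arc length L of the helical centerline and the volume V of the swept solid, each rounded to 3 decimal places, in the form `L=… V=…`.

L=1421.042 V=13672.024

2πR = 2π·33.5 = 210.486708
per-turn = √(210.486708² + 4²) = √(44304.6542 + 16) = √44320.6542 = 210.524712
L = 6.75 × 210.524712 = 1421.041803
V = π·1.75² × L = 9.621128 × 1421.041803 = 13672.024369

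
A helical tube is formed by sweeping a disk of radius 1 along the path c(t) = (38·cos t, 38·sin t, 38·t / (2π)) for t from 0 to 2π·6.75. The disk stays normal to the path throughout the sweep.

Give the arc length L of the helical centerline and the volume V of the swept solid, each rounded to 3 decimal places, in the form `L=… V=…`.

2πR = 2π·38 = 238.761042
per-turn = √(238.761042² + 38²) = √(57006.8350 + 1444) = √58450.8350 = 241.766075
L = 6.75 × 241.766075 = 1631.921006
V = π·1² × L = 3.141593 × 1631.921006 = 5126.831044

L=1631.921 V=5126.831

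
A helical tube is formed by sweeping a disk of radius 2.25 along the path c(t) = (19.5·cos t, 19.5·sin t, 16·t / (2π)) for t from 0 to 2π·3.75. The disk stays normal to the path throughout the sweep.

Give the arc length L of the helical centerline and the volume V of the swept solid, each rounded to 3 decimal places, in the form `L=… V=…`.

2πR = 2π·19.5 = 122.522113
per-turn = √(122.522113² + 16²) = √(15011.6683 + 256) = √15267.6683 = 123.562406
L = 3.75 × 123.562406 = 463.359024
V = π·2.25² × L = 15.904313 × 463.359024 = 7369.406865

L=463.359 V=7369.407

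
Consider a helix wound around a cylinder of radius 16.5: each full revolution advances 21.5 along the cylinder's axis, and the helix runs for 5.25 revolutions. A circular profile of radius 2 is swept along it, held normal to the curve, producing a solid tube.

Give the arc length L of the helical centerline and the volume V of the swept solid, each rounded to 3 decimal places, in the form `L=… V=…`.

2πR = 2π·16.5 = 103.672558
per-turn = √(103.672558² + 21.5²) = √(10747.9992 + 462.25) = √11210.2492 = 105.878464
L = 5.25 × 105.878464 = 555.861937
V = π·2² × L = 12.566371 × 555.861937 = 6985.167115

L=555.862 V=6985.167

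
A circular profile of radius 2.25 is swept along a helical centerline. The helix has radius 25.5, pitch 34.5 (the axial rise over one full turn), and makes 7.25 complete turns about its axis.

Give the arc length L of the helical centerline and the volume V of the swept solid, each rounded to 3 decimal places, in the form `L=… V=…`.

2πR = 2π·25.5 = 160.221225
per-turn = √(160.221225² + 34.5²) = √(25670.8410 + 1190.25) = √26861.0910 = 163.893536
L = 7.25 × 163.893536 = 1188.228134
V = π·2.25² × L = 15.904313 × 1188.228134 = 18897.951930

L=1188.228 V=18897.952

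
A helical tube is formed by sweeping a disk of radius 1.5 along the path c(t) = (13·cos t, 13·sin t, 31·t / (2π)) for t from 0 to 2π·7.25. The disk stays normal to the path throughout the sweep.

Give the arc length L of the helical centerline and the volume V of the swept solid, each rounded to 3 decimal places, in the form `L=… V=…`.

L=633.405 V=4477.276

2πR = 2π·13 = 81.681409
per-turn = √(81.681409² + 31²) = √(6671.8526 + 961) = √7632.8526 = 87.366198
L = 7.25 × 87.366198 = 633.404936
V = π·1.5² × L = 7.068583 × 633.404936 = 4477.275664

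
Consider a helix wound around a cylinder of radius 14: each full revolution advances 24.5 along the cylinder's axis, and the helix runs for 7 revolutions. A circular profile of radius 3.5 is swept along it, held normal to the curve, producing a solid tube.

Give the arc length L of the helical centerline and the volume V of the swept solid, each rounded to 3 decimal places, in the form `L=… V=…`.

L=639.189 V=24598.887

2πR = 2π·14 = 87.964594
per-turn = √(87.964594² + 24.5²) = √(7737.7699 + 600.25) = √8338.0199 = 91.312758
L = 7 × 91.312758 = 639.189309
V = π·3.5² × L = 38.484510 × 639.189309 = 24598.887356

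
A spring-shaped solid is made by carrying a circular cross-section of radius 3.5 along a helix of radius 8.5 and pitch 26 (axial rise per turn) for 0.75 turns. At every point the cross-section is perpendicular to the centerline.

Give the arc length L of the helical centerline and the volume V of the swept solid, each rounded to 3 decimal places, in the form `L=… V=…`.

2πR = 2π·8.5 = 53.407075
per-turn = √(53.407075² + 26²) = √(2852.3157 + 676) = √3528.3157 = 59.399627
L = 0.75 × 59.399627 = 44.549720
V = π·3.5² × L = 38.484510 × 44.549720 = 1714.474151

L=44.550 V=1714.474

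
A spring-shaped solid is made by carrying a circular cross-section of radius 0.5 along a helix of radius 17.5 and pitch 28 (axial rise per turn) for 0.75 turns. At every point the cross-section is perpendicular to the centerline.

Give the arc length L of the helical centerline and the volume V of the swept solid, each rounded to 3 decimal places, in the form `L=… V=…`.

2πR = 2π·17.5 = 109.955743
per-turn = √(109.955743² + 28²) = √(12090.2654 + 784) = √12874.2654 = 113.464820
L = 0.75 × 113.464820 = 85.098615
V = π·0.5² × L = 0.785398 × 85.098615 = 66.836296

L=85.099 V=66.836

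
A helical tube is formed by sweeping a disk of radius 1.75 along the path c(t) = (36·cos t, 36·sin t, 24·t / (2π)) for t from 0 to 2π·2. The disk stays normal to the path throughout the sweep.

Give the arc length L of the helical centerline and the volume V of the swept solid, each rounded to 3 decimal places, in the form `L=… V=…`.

L=454.929 V=4376.927

2πR = 2π·36 = 226.194671
per-turn = √(226.194671² + 24²) = √(51164.0292 + 576) = √51740.0292 = 227.464347
L = 2 × 227.464347 = 454.928694
V = π·1.75² × L = 9.621128 × 454.928694 = 4376.926972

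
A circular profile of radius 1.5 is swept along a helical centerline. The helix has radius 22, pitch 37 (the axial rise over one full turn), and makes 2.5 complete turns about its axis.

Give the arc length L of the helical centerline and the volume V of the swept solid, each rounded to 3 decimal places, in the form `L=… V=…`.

2πR = 2π·22 = 138.230077
per-turn = √(138.230077² + 37²) = √(19107.5541 + 1369) = √20476.5541 = 143.096311
L = 2.5 × 143.096311 = 357.740777
V = π·1.5² × L = 7.068583 × 357.740777 = 2528.720540

L=357.741 V=2528.721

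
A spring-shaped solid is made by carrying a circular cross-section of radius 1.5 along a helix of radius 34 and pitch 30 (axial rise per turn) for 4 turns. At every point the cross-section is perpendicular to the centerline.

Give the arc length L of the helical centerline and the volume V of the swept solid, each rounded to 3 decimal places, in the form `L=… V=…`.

L=862.898 V=6099.466

2πR = 2π·34 = 213.628300
per-turn = √(213.628300² + 30²) = √(45637.0508 + 900) = √46537.0508 = 215.724479
L = 4 × 215.724479 = 862.897915
V = π·1.5² × L = 7.068583 × 862.897915 = 6099.465940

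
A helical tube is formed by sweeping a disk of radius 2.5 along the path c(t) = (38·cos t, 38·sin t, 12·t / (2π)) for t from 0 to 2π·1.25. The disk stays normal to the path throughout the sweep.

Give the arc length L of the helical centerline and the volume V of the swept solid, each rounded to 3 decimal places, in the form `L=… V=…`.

2πR = 2π·38 = 238.761042
per-turn = √(238.761042² + 12²) = √(57006.8350 + 144) = √57150.8350 = 239.062408
L = 1.25 × 239.062408 = 298.828010
V = π·2.5² × L = 19.634954 × 298.828010 = 5867.474261

L=298.828 V=5867.474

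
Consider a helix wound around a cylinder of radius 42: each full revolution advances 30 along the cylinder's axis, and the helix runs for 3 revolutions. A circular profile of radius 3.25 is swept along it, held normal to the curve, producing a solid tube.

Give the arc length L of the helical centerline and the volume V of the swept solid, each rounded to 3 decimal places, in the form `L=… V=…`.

L=796.781 V=26439.629

2πR = 2π·42 = 263.893783
per-turn = √(263.893783² + 30²) = √(69639.9287 + 900) = √70539.9287 = 265.593540
L = 3 × 265.593540 = 796.780621
V = π·3.25² × L = 33.183072 × 796.780621 = 26439.629034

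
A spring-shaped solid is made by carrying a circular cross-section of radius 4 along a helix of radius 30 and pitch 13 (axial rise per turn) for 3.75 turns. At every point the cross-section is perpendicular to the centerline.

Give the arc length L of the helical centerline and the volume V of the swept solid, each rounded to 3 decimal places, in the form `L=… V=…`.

L=708.537 V=35614.976

2πR = 2π·30 = 188.495559
per-turn = √(188.495559² + 13²) = √(35530.5758 + 169) = √35699.5758 = 188.943314
L = 3.75 × 188.943314 = 708.537427
V = π·4² × L = 50.265482 × 708.537427 = 35614.975602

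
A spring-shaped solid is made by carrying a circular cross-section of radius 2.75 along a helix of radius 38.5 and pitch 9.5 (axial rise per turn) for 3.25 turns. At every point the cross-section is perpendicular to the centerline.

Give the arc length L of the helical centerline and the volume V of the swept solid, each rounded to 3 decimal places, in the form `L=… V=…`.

L=786.790 V=18692.779

2πR = 2π·38.5 = 241.902634
per-turn = √(241.902634² + 9.5²) = √(58516.8845 + 90.25) = √58607.1345 = 242.089104
L = 3.25 × 242.089104 = 786.789589
V = π·2.75² × L = 23.758294 × 786.789589 = 18692.778731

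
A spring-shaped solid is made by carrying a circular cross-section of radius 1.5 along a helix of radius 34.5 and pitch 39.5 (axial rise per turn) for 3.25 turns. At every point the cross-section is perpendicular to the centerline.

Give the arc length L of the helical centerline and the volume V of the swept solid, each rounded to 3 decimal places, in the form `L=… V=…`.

L=716.103 V=5061.833

2πR = 2π·34.5 = 216.769893
per-turn = √(216.769893² + 39.5²) = √(46989.1866 + 1560.25) = √48549.4366 = 220.339367
L = 3.25 × 220.339367 = 716.102942
V = π·1.5² × L = 7.068583 × 716.102942 = 5061.833419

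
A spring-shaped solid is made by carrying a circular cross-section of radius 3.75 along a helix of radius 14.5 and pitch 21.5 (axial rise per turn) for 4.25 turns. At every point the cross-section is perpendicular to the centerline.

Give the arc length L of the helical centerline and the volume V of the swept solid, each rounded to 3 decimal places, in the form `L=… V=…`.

L=397.837 V=17575.898

2πR = 2π·14.5 = 91.106187
per-turn = √(91.106187² + 21.5²) = √(8300.3373 + 462.25) = √8762.5873 = 93.608692
L = 4.25 × 93.608692 = 397.836943
V = π·3.75² × L = 44.178647 × 397.836943 = 17575.897741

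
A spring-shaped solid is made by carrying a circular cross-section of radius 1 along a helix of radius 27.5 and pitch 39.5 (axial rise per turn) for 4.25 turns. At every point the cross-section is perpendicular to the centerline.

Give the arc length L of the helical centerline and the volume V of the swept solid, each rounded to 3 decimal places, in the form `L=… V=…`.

2πR = 2π·27.5 = 172.787596
per-turn = √(172.787596² + 39.5²) = √(29855.5533 + 1560.25) = √31415.8033 = 177.245037
L = 4.25 × 177.245037 = 753.291409
V = π·1² × L = 3.141593 × 753.291409 = 2366.534758

L=753.291 V=2366.535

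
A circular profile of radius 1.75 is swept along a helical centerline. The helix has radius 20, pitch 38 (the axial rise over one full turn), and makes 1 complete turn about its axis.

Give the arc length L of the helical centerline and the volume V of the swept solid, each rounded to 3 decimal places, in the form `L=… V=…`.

L=131.284 V=1263.096

2πR = 2π·20 = 125.663706
per-turn = √(125.663706² + 38²) = √(15791.3670 + 1444) = √17235.3670 = 131.283537
L = 1 × 131.283537 = 131.283537
V = π·1.75² × L = 9.621128 × 131.283537 = 1263.095647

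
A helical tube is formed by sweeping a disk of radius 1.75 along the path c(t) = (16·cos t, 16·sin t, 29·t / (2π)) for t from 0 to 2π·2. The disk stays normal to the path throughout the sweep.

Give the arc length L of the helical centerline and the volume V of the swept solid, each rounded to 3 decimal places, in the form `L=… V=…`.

2πR = 2π·16 = 100.530965
per-turn = √(100.530965² + 29²) = √(10106.4749 + 841) = √10947.4749 = 104.630182
L = 2 × 104.630182 = 209.260363
V = π·1.75² × L = 9.621128 × 209.260363 = 2013.320636

L=209.260 V=2013.321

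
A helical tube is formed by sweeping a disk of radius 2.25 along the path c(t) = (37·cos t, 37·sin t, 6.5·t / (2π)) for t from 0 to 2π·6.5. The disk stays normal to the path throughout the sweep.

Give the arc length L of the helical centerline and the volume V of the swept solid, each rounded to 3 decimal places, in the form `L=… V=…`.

2πR = 2π·37 = 232.477856
per-turn = √(232.477856² + 6.5²) = √(54045.9537 + 42.25) = √54088.2037 = 232.568707
L = 6.5 × 232.568707 = 1511.696599
V = π·2.25² × L = 15.904313 × 1511.696599 = 24042.495577

L=1511.697 V=24042.496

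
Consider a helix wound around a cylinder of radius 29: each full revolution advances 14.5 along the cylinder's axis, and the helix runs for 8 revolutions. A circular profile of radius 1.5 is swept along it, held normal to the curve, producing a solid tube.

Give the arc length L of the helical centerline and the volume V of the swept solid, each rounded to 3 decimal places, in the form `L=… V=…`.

L=1462.307 V=10336.441

2πR = 2π·29 = 182.212374
per-turn = √(182.212374² + 14.5²) = √(33201.3492 + 210.25) = √33411.5992 = 182.788400
L = 8 × 182.788400 = 1462.307201
V = π·1.5² × L = 7.068583 × 1462.307201 = 10336.440508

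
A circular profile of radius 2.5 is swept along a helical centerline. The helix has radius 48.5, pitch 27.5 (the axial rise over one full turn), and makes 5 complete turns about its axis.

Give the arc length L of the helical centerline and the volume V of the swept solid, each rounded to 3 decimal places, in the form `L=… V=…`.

L=1529.864 V=30038.810

2πR = 2π·48.5 = 304.734487
per-turn = √(304.734487² + 27.5²) = √(92863.1078 + 756.25) = √93619.3578 = 305.972806
L = 5 × 305.972806 = 1529.864028
V = π·2.5² × L = 19.634954 × 1529.864028 = 30038.809953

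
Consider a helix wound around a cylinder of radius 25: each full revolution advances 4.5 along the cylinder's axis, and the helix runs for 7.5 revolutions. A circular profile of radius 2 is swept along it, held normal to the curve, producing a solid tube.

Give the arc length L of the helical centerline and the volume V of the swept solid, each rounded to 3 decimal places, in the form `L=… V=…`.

L=1178.581 V=14810.480

2πR = 2π·25 = 157.079633
per-turn = √(157.079633² + 4.5²) = √(24674.0110 + 20.25) = √24694.2610 = 157.144077
L = 7.5 × 157.144077 = 1178.580579
V = π·2² × L = 12.566371 × 1178.580579 = 14810.480356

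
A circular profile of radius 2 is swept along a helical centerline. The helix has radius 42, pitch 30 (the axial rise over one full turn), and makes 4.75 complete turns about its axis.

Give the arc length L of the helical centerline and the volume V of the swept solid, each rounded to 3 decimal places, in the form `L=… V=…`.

L=1261.569 V=15853.348

2πR = 2π·42 = 263.893783
per-turn = √(263.893783² + 30²) = √(69639.9287 + 900) = √70539.9287 = 265.593540
L = 4.75 × 265.593540 = 1261.569316
V = π·2² × L = 12.566371 × 1261.569316 = 15853.347586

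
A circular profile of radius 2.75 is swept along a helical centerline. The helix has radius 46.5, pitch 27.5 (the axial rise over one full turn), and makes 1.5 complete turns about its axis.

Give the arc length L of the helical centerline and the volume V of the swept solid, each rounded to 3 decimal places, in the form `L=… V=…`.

L=440.189 V=10458.145

2πR = 2π·46.5 = 292.168117
per-turn = √(292.168117² + 27.5²) = √(85362.2085 + 756.25) = √86118.4585 = 293.459466
L = 1.5 × 293.459466 = 440.189200
V = π·2.75² × L = 23.758294 × 440.189200 = 10458.144617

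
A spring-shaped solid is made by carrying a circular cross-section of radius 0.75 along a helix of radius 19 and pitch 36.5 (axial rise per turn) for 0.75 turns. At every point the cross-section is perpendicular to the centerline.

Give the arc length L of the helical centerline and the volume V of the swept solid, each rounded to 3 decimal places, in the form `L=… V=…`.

2πR = 2π·19 = 119.380521
per-turn = √(119.380521² + 36.5²) = √(14251.7088 + 1332.25) = √15583.9588 = 124.835727
L = 0.75 × 124.835727 = 93.626795
V = π·0.75² × L = 1.767146 × 93.626795 = 165.452204

L=93.627 V=165.452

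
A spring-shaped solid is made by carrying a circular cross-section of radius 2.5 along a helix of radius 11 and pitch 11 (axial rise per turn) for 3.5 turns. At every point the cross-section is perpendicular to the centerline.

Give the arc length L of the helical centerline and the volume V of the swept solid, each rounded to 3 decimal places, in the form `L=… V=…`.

2πR = 2π·11 = 69.115038
per-turn = √(69.115038² + 11²) = √(4776.8885 + 121) = √4897.8885 = 69.984916
L = 3.5 × 69.984916 = 244.947208
V = π·2.5² × L = 19.634954 × 244.947208 = 4809.527174

L=244.947 V=4809.527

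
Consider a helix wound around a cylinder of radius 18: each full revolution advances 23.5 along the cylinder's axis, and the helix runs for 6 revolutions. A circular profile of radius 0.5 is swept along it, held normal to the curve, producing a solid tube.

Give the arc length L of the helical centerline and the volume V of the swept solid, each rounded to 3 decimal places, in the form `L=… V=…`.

2πR = 2π·18 = 113.097336
per-turn = √(113.097336² + 23.5²) = √(12791.0073 + 552.25) = √13343.2573 = 115.513018
L = 6 × 115.513018 = 693.078107
V = π·0.5² × L = 0.785398 × 693.078107 = 544.342273

L=693.078 V=544.342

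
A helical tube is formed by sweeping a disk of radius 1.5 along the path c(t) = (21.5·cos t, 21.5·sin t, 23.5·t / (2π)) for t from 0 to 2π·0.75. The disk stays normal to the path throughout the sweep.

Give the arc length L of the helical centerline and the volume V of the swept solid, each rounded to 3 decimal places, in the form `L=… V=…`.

L=102.838 V=726.919

2πR = 2π·21.5 = 135.088484
per-turn = √(135.088484² + 23.5²) = √(18248.8985 + 552.25) = √18801.1485 = 137.117280
L = 0.75 × 137.117280 = 102.837960
V = π·1.5² × L = 7.068583 × 102.837960 = 726.918705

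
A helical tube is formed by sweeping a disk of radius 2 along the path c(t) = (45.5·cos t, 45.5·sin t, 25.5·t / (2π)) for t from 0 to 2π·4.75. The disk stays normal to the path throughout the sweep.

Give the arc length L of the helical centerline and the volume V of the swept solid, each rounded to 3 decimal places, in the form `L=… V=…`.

2πR = 2π·45.5 = 285.884931
per-turn = √(285.884931² + 25.5²) = √(81730.1940 + 650.25) = √82380.4440 = 287.019937
L = 4.75 × 287.019937 = 1363.344699
V = π·2² × L = 12.566371 × 1363.344699 = 17132.294765

L=1363.345 V=17132.295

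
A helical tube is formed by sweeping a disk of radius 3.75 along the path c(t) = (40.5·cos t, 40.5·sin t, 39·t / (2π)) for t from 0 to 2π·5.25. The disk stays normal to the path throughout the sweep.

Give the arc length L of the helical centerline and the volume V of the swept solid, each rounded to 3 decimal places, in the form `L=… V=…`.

L=1351.561 V=59710.146

2πR = 2π·40.5 = 254.469005
per-turn = √(254.469005² + 39²) = √(64754.4745 + 1521) = √66275.4745 = 257.440235
L = 5.25 × 257.440235 = 1351.561233
V = π·3.75² × L = 44.178647 × 1351.561233 = 59710.146173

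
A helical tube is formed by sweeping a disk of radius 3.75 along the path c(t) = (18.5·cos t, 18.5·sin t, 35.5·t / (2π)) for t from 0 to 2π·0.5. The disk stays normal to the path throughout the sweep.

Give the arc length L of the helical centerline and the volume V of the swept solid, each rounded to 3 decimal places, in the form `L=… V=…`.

2πR = 2π·18.5 = 116.238928
per-turn = √(116.238928² + 35.5²) = √(13511.4884 + 1260.25) = √14771.7384 = 121.539041
L = 0.5 × 121.539041 = 60.769520
V = π·3.75² × L = 44.178647 × 60.769520 = 2684.715170

L=60.770 V=2684.715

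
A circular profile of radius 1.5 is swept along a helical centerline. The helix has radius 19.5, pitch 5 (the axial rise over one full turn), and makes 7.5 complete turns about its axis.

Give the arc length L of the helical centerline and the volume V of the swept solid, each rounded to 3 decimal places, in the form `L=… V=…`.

L=919.681 V=6500.840

2πR = 2π·19.5 = 122.522113
per-turn = √(122.522113² + 5²) = √(15011.6683 + 25) = √15036.6683 = 122.624093
L = 7.5 × 122.624093 = 919.680701
V = π·1.5² × L = 7.068583 × 919.680701 = 6500.839800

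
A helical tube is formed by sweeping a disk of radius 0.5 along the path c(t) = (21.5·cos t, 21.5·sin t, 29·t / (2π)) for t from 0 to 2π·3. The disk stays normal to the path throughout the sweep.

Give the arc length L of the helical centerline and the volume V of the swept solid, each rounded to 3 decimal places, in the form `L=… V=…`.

2πR = 2π·21.5 = 135.088484
per-turn = √(135.088484² + 29²) = √(18248.8985 + 841) = √19089.8985 = 138.166199
L = 3 × 138.166199 = 414.498597
V = π·0.5² × L = 0.785398 × 414.498597 = 325.546437

L=414.499 V=325.546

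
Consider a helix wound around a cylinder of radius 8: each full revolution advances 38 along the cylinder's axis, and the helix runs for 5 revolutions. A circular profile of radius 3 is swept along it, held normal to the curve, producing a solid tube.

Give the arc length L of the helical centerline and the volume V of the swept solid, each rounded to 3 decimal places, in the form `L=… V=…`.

2πR = 2π·8 = 50.265482
per-turn = √(50.265482² + 38²) = √(2526.6187 + 1444) = √3970.6187 = 63.012846
L = 5 × 63.012846 = 315.064229
V = π·3² × L = 28.274334 × 315.064229 = 8908.231195

L=315.064 V=8908.231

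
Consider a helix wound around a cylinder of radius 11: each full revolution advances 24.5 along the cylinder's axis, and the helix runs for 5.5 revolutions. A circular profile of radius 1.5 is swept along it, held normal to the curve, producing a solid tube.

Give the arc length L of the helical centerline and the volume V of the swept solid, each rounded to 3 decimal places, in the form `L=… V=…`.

2πR = 2π·11 = 69.115038
per-turn = √(69.115038² + 24.5²) = √(4776.8885 + 600.25) = √5377.1385 = 73.328975
L = 5.5 × 73.328975 = 403.309361
V = π·1.5² × L = 7.068583 × 403.309361 = 2850.825882

L=403.309 V=2850.826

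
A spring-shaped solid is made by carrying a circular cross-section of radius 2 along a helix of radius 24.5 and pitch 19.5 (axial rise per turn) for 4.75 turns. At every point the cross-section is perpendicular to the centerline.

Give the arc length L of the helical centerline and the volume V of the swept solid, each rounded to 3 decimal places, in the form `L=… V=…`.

2πR = 2π·24.5 = 153.938040
per-turn = √(153.938040² + 19.5²) = √(23696.9202 + 380.25) = √24077.1702 = 155.168200
L = 4.75 × 155.168200 = 737.048948
V = π·2² × L = 12.566371 × 737.048948 = 9262.030243

L=737.049 V=9262.030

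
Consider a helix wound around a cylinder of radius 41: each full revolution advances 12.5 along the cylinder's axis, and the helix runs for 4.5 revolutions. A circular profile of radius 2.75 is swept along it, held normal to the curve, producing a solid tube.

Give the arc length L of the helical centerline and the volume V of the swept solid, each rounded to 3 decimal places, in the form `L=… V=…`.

L=1160.612 V=27574.152

2πR = 2π·41 = 257.610598
per-turn = √(257.610598² + 12.5²) = √(66363.2200 + 156.25) = √66519.4700 = 257.913687
L = 4.5 × 257.913687 = 1160.611592
V = π·2.75² × L = 23.758294 × 1160.611592 = 27574.151935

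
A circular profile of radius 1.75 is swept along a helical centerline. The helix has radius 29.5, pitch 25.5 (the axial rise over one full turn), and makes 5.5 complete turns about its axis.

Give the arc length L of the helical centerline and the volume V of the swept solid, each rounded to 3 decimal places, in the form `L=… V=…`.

L=1029.049 V=9900.612

2πR = 2π·29.5 = 185.353967
per-turn = √(185.353967² + 25.5²) = √(34356.0929 + 650.25) = √35006.3429 = 187.099821
L = 5.5 × 187.099821 = 1029.049014
V = π·1.75² × L = 9.621128 × 1029.049014 = 9900.611770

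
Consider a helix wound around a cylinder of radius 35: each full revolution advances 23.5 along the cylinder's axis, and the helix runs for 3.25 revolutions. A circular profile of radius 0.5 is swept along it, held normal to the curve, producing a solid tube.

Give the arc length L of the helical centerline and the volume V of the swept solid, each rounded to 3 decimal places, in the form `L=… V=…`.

L=718.782 V=564.530

2πR = 2π·35 = 219.911486
per-turn = √(219.911486² + 23.5²) = √(48361.0616 + 552.25) = √48913.3116 = 221.163540
L = 3.25 × 221.163540 = 718.781506
V = π·0.5² × L = 0.785398 × 718.781506 = 564.529675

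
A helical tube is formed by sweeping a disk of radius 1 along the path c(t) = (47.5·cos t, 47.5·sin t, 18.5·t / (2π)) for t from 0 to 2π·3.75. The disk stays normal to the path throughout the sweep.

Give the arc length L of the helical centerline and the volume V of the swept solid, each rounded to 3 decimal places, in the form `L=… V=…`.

L=1121.340 V=3522.795

2πR = 2π·47.5 = 298.451302
per-turn = √(298.451302² + 18.5²) = √(89073.1797 + 342.25) = √89415.4297 = 299.024129
L = 3.75 × 299.024129 = 1121.340484
V = π·1² × L = 3.141593 × 1121.340484 = 3522.795026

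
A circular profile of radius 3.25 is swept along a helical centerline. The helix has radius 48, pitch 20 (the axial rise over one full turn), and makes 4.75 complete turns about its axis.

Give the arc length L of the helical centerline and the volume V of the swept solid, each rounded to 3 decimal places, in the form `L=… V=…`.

L=1435.713 V=47641.360

2πR = 2π·48 = 301.592895
per-turn = √(301.592895² + 20²) = √(90958.2742 + 400) = √91358.2742 = 302.255313
L = 4.75 × 302.255313 = 1435.712736
V = π·3.25² × L = 33.183072 × 1435.712736 = 47641.359674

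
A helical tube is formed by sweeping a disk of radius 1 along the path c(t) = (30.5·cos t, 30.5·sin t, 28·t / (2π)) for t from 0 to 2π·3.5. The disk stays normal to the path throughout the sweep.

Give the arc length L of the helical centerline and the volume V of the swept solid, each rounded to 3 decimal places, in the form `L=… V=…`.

L=677.852 V=2129.534

2πR = 2π·30.5 = 191.637152
per-turn = √(191.637152² + 28²) = √(36724.7980 + 784) = √37508.7980 = 193.671882
L = 3.5 × 193.671882 = 677.851588
V = π·1² × L = 3.141593 × 677.851588 = 2129.533569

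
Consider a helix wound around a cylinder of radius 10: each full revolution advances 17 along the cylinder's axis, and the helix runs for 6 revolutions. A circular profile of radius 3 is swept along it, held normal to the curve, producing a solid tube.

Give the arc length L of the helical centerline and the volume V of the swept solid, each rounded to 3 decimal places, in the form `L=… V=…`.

2πR = 2π·10 = 62.831853
per-turn = √(62.831853² + 17²) = √(3947.8418 + 289) = √4236.8418 = 65.091027
L = 6 × 65.091027 = 390.546160
V = π·3² × L = 28.274334 × 390.546160 = 11042.432535

L=390.546 V=11042.433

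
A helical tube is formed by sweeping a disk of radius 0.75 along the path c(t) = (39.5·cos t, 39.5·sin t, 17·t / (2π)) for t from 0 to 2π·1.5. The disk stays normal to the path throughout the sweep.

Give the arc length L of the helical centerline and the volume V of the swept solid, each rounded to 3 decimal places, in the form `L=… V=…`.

2πR = 2π·39.5 = 248.185820
per-turn = √(248.185820² + 17²) = √(61596.2011 + 289) = √61885.2011 = 248.767363
L = 1.5 × 248.767363 = 373.151045
V = π·0.75² × L = 1.767146 × 373.151045 = 659.412327

L=373.151 V=659.412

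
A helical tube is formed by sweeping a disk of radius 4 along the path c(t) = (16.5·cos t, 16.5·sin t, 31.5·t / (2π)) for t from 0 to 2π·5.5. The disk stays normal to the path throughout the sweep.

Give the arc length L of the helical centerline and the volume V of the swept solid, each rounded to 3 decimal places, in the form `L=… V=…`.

2πR = 2π·16.5 = 103.672558
per-turn = √(103.672558² + 31.5²) = √(10747.9992 + 992.25) = √11740.2492 = 108.352430
L = 5.5 × 108.352430 = 595.938368
V = π·4² × L = 50.265482 × 595.938368 = 29955.129567

L=595.938 V=29955.130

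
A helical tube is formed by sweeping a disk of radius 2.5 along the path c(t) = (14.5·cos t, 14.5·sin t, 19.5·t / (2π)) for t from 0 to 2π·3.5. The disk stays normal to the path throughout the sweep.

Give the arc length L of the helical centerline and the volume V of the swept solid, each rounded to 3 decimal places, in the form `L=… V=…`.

2πR = 2π·14.5 = 91.106187
per-turn = √(91.106187² + 19.5²) = √(8300.3373 + 380.25) = √8680.5873 = 93.169669
L = 3.5 × 93.169669 = 326.093843
V = π·2.5² × L = 19.634954 × 326.093843 = 6402.837635

L=326.094 V=6402.838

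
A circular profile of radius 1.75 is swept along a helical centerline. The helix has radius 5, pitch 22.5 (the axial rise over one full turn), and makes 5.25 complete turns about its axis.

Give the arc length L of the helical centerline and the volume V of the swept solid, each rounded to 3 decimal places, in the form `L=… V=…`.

2πR = 2π·5 = 31.415927
per-turn = √(31.415927² + 22.5²) = √(986.9604 + 506.25) = √1493.2104 = 38.642081
L = 5.25 × 38.642081 = 202.870926
V = π·1.75² × L = 9.621128 × 202.870926 = 1951.847049

L=202.871 V=1951.847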